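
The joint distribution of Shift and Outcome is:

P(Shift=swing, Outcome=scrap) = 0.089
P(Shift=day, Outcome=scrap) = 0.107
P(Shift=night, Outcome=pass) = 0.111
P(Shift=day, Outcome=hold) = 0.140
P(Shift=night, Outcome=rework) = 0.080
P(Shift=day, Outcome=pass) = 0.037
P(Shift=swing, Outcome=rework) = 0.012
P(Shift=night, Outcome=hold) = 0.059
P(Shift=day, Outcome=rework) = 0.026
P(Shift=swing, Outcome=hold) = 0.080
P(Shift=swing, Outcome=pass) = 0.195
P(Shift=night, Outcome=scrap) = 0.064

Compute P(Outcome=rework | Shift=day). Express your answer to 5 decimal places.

0.08387

P(Shift=day) = 0.037 + 0.026 + 0.107 + 0.140 = 0.310.
P(Outcome=rework | Shift=day) = 0.026/0.310 = 0.08387.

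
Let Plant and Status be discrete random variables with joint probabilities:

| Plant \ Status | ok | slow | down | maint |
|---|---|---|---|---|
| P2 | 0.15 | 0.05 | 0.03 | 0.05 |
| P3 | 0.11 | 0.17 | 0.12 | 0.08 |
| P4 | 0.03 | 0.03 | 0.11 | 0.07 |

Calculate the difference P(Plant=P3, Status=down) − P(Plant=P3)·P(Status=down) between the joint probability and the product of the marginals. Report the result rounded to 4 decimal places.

P(Plant=P3) = 0.11 + 0.17 + 0.12 + 0.08 = 0.48.
P(Status=down) = 0.03 + 0.12 + 0.11 = 0.26.
P(Plant=P3, Status=down) − P(Plant=P3)P(Status=down) = 0.12 − 0.48×0.26 = -0.0048.

-0.0048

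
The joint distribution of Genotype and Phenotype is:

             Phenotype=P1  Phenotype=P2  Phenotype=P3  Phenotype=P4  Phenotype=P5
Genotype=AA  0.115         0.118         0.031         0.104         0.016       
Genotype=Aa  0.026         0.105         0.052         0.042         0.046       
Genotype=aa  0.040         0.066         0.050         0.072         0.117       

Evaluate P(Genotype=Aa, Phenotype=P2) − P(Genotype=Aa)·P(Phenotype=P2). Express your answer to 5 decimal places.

P(Genotype=Aa) = 0.026 + 0.105 + 0.052 + 0.042 + 0.046 = 0.271.
P(Phenotype=P2) = 0.118 + 0.105 + 0.066 = 0.289.
P(Genotype=Aa, Phenotype=P2) − P(Genotype=Aa)P(Phenotype=P2) = 0.105 − 0.271×0.289 = 0.02668.

0.02668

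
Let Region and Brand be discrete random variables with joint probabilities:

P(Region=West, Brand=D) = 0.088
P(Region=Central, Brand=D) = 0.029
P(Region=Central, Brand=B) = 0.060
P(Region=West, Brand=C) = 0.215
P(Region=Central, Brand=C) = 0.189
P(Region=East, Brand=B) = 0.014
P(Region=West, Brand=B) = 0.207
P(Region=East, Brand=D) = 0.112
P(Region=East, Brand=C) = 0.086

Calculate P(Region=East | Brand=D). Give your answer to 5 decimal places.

P(Brand=D) = 0.112 + 0.088 + 0.029 = 0.229.
P(Region=East | Brand=D) = 0.112/0.229 = 0.48908.

0.48908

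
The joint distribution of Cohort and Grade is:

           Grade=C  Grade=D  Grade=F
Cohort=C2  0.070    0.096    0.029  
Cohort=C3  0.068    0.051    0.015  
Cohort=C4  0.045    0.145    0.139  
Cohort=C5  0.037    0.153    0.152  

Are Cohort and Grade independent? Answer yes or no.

P(Cohort=C3) = 0.134 and P(Grade=C) = 0.220, so their product is 0.02948, but P(Cohort=C3, Grade=C) = 0.068. Since these differ, Cohort and Grade are not independent.

no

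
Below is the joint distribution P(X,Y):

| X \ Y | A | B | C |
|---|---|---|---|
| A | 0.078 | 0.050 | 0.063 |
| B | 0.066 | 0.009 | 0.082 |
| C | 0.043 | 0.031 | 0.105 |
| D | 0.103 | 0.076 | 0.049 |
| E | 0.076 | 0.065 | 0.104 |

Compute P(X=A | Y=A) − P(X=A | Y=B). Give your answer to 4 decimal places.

P(Y=A) = 0.078 + 0.066 + 0.043 + 0.103 + 0.076 = 0.366; P(X=A | Y=A) = 0.078/0.366 = 0.21311.
P(Y=B) = 0.050 + 0.009 + 0.031 + 0.076 + 0.065 = 0.231; P(X=A | Y=B) = 0.050/0.231 = 0.21645.
Difference = -0.0033.

-0.0033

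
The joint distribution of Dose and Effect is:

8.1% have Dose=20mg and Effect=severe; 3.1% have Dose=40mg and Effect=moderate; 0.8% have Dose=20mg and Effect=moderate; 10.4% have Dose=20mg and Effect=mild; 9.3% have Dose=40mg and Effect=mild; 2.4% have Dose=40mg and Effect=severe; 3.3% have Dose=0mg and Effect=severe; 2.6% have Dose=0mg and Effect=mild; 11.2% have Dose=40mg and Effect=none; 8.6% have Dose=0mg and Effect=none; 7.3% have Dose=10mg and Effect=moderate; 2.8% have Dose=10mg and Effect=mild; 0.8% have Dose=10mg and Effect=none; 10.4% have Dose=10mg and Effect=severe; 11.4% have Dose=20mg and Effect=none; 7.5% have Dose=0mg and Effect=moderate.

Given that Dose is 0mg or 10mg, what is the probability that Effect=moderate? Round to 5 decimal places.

P(Dose=0mg) = 0.086 + 0.026 + 0.075 + 0.033 = 0.220.
P(Dose=10mg) = 0.008 + 0.028 + 0.073 + 0.104 = 0.213.
P(Dose ∈ {0mg, 10mg}) = 0.220 + 0.213 = 0.433; P(Effect=moderate, Dose ∈ {0mg, 10mg}) = 0.075 + 0.073 = 0.148.
P(Effect=moderate | Dose ∈ {0mg, 10mg}) = 0.148/0.433 = 0.34180.

0.34180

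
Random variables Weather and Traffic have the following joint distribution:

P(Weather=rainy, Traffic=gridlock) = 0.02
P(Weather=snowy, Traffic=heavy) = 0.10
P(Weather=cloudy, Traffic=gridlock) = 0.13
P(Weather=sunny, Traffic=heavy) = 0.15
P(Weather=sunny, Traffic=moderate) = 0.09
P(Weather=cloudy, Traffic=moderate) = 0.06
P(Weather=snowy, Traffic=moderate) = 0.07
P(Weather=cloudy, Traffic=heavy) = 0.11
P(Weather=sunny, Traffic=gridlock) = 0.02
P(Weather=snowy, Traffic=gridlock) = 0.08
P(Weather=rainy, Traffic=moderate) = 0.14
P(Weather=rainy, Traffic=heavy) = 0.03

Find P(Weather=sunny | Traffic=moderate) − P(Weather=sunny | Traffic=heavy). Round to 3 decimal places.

-0.135

P(Traffic=moderate) = 0.09 + 0.06 + 0.14 + 0.07 = 0.36; P(Weather=sunny | Traffic=moderate) = 0.09/0.36 = 0.2500.
P(Traffic=heavy) = 0.15 + 0.11 + 0.03 + 0.10 = 0.39; P(Weather=sunny | Traffic=heavy) = 0.15/0.39 = 0.3846.
Difference = -0.135.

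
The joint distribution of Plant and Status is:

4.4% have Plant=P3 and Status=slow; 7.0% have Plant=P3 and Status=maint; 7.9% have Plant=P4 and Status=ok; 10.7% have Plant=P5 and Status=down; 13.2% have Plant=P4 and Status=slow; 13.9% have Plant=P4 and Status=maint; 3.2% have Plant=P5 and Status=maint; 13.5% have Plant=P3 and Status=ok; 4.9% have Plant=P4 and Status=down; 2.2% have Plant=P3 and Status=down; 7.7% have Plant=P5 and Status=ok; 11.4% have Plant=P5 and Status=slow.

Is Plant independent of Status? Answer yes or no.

no

P(Plant=P3) = 0.271 and P(Status=ok) = 0.291, so their product is 0.07886, but P(Plant=P3, Status=ok) = 0.135. Since these differ, Plant and Status are not independent.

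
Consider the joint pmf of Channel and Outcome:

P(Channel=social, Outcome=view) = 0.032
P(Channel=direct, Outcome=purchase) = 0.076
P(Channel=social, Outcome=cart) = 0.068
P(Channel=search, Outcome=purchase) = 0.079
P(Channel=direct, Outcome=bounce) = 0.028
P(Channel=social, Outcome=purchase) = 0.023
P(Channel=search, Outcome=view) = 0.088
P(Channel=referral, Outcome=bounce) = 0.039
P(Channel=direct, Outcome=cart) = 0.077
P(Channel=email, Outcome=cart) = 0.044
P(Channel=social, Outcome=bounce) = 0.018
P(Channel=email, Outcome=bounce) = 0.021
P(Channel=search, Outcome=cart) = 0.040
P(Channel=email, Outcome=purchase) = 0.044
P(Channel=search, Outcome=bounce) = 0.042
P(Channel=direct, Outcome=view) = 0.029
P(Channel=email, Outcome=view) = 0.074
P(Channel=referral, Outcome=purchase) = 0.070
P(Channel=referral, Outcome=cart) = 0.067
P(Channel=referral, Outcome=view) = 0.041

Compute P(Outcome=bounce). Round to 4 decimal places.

0.1480

P(Outcome=bounce) = 0.021 + 0.042 + 0.018 + 0.028 + 0.039 = 0.148.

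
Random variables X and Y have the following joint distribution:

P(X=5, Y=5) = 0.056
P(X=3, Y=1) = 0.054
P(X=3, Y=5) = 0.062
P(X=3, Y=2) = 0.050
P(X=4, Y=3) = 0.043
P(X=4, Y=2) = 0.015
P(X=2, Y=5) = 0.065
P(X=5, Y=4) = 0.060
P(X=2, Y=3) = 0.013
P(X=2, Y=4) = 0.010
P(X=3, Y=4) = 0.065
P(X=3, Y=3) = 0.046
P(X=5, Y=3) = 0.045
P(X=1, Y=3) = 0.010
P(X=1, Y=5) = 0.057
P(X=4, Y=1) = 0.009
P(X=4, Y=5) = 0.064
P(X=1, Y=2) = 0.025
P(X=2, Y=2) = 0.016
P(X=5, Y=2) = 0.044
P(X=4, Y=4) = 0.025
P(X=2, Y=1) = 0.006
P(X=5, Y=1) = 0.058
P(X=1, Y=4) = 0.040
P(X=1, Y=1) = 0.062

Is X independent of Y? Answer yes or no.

P(X=2) = 0.110 and P(Y=5) = 0.304, so their product is 0.03344, but P(X=2, Y=5) = 0.065. Since these differ, X and Y are not independent.

no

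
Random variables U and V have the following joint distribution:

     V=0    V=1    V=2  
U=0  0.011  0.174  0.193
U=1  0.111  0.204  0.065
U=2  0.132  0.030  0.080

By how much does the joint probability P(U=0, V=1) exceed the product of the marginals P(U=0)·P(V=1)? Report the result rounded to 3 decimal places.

P(U=0) = 0.011 + 0.174 + 0.193 = 0.378.
P(V=1) = 0.174 + 0.204 + 0.030 = 0.408.
P(U=0, V=1) − P(U=0)P(V=1) = 0.174 − 0.378×0.408 = 0.020.

0.020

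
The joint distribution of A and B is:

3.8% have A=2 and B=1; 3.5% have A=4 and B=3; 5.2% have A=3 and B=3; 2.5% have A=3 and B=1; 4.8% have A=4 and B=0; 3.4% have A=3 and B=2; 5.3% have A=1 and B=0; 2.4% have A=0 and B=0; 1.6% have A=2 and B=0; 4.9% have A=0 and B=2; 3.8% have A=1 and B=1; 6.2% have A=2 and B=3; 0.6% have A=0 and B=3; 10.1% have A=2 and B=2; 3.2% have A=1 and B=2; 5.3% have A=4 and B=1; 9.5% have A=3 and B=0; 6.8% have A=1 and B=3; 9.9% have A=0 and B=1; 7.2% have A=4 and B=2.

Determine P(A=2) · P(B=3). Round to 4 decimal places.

0.0484

P(A=2) = 0.016 + 0.038 + 0.101 + 0.062 = 0.217.
P(B=3) = 0.006 + 0.068 + 0.062 + 0.052 + 0.035 = 0.223.
Product: 0.217 × 0.223 = 0.0484.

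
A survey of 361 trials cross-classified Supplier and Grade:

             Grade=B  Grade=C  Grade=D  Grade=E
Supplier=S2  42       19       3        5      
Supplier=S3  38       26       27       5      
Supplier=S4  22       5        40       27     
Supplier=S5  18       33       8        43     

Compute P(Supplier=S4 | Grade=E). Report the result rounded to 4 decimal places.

0.3375

Total with Grade=E: 5 + 5 + 27 + 43 = 80.
P(Supplier=S4 | Grade=E) = 27/80 = 0.3375.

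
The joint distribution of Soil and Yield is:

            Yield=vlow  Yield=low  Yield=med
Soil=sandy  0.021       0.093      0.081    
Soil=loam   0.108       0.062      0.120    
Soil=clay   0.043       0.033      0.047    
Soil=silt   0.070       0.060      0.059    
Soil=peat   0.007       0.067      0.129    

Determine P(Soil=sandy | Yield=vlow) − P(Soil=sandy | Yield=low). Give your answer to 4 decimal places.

-0.2109

P(Yield=vlow) = 0.021 + 0.108 + 0.043 + 0.070 + 0.007 = 0.249; P(Soil=sandy | Yield=vlow) = 0.021/0.249 = 0.08434.
P(Yield=low) = 0.093 + 0.062 + 0.033 + 0.060 + 0.067 = 0.315; P(Soil=sandy | Yield=low) = 0.093/0.315 = 0.29524.
Difference = -0.2109.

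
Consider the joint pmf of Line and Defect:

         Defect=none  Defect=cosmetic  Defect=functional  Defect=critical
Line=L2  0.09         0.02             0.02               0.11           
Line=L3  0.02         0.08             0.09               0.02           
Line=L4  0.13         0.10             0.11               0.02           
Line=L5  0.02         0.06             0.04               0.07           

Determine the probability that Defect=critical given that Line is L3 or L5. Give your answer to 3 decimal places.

0.225

P(Line=L3) = 0.02 + 0.08 + 0.09 + 0.02 = 0.21.
P(Line=L5) = 0.02 + 0.06 + 0.04 + 0.07 = 0.19.
P(Line ∈ {L3, L5}) = 0.21 + 0.19 = 0.40; P(Defect=critical, Line ∈ {L3, L5}) = 0.02 + 0.07 = 0.09.
P(Defect=critical | Line ∈ {L3, L5}) = 0.09/0.40 = 0.225.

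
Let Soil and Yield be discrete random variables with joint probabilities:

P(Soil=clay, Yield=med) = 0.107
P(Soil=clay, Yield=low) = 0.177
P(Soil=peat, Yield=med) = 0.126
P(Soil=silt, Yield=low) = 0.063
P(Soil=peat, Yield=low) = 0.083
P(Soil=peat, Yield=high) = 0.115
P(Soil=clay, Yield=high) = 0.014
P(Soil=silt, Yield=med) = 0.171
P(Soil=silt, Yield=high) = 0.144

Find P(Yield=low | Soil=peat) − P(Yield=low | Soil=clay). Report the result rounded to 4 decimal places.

P(Soil=peat) = 0.083 + 0.126 + 0.115 = 0.324; P(Yield=low | Soil=peat) = 0.083/0.324 = 0.25617.
P(Soil=clay) = 0.177 + 0.107 + 0.014 = 0.298; P(Yield=low | Soil=clay) = 0.177/0.298 = 0.59396.
Difference = -0.3378.

-0.3378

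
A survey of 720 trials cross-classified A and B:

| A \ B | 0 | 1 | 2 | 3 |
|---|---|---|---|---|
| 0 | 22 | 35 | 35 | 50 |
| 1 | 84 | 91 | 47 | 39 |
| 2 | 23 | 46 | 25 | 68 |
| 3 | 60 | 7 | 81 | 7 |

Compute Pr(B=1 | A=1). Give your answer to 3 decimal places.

0.349

Total with A=1: 84 + 91 + 47 + 39 = 261.
P(B=1 | A=1) = 91/261 = 0.349.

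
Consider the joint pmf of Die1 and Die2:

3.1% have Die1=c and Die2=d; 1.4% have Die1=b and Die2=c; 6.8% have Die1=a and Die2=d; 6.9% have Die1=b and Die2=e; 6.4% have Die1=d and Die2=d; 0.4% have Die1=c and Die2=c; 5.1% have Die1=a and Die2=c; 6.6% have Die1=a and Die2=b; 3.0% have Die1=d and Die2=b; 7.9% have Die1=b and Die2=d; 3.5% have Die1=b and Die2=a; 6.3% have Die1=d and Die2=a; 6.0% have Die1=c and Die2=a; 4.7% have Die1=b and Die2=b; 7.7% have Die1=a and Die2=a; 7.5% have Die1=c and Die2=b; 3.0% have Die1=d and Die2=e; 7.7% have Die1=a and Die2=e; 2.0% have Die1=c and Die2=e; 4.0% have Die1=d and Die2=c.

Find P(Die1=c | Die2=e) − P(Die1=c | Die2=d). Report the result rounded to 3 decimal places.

-0.026

P(Die2=e) = 0.077 + 0.069 + 0.020 + 0.030 = 0.196; P(Die1=c | Die2=e) = 0.020/0.196 = 0.1020.
P(Die2=d) = 0.068 + 0.079 + 0.031 + 0.064 = 0.242; P(Die1=c | Die2=d) = 0.031/0.242 = 0.1281.
Difference = -0.026.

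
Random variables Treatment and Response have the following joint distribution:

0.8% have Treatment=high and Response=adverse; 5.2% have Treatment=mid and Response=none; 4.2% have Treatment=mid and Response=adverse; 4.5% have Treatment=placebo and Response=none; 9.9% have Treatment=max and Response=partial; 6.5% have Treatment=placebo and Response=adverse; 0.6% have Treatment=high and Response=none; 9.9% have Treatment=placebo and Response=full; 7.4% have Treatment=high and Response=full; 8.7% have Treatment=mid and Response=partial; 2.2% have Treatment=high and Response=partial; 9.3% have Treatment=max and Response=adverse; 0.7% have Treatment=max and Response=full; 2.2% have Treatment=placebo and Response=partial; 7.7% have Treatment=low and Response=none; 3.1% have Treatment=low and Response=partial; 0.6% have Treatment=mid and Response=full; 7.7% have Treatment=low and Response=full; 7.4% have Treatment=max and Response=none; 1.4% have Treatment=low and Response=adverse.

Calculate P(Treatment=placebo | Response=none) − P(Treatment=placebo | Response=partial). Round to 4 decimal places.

0.0929

P(Response=none) = 0.045 + 0.077 + 0.052 + 0.006 + 0.074 = 0.254; P(Treatment=placebo | Response=none) = 0.045/0.254 = 0.17717.
P(Response=partial) = 0.022 + 0.031 + 0.087 + 0.022 + 0.099 = 0.261; P(Treatment=placebo | Response=partial) = 0.022/0.261 = 0.08429.
Difference = 0.0929.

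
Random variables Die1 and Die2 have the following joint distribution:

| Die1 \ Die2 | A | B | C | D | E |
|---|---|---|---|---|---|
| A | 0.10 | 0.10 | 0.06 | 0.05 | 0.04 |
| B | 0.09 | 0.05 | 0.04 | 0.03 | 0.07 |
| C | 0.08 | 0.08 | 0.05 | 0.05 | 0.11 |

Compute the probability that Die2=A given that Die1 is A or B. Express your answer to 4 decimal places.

P(Die1=A) = 0.10 + 0.10 + 0.06 + 0.05 + 0.04 = 0.35.
P(Die1=B) = 0.09 + 0.05 + 0.04 + 0.03 + 0.07 = 0.28.
P(Die1 ∈ {A, B}) = 0.35 + 0.28 = 0.63; P(Die2=A, Die1 ∈ {A, B}) = 0.10 + 0.09 = 0.19.
P(Die2=A | Die1 ∈ {A, B}) = 0.19/0.63 = 0.3016.

0.3016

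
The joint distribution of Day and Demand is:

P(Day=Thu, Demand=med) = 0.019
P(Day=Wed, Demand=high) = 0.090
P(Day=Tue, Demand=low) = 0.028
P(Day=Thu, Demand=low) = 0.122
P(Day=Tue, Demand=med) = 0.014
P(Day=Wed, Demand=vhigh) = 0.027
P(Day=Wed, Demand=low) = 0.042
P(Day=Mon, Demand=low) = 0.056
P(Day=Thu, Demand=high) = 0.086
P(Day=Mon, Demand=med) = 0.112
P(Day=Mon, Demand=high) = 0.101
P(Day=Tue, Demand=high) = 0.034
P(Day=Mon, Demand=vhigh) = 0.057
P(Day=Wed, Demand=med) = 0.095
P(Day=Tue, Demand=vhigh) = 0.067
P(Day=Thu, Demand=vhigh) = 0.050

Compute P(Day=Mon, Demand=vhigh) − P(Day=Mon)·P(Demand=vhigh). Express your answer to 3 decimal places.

-0.009

P(Day=Mon) = 0.056 + 0.112 + 0.101 + 0.057 = 0.326.
P(Demand=vhigh) = 0.057 + 0.067 + 0.027 + 0.050 = 0.201.
P(Day=Mon, Demand=vhigh) − P(Day=Mon)P(Demand=vhigh) = 0.057 − 0.326×0.201 = -0.009.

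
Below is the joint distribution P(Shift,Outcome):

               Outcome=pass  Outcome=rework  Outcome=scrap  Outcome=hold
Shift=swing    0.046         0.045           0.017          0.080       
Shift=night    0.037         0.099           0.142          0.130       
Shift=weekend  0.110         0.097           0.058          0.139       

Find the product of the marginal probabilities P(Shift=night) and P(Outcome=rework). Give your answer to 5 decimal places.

0.09833

P(Shift=night) = 0.037 + 0.099 + 0.142 + 0.130 = 0.408.
P(Outcome=rework) = 0.045 + 0.099 + 0.097 = 0.241.
Product: 0.408 × 0.241 = 0.09833.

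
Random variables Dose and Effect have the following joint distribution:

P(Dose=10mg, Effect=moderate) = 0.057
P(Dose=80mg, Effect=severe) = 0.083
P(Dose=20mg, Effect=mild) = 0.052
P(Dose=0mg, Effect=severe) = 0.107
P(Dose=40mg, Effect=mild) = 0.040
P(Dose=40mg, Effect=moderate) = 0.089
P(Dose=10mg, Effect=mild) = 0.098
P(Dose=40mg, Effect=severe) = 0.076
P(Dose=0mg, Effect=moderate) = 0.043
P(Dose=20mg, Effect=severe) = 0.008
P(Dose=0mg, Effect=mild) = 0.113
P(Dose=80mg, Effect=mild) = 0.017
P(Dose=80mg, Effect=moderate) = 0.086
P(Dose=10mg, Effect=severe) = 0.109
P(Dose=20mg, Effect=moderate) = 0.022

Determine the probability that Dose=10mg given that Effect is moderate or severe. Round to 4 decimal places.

P(Effect=moderate) = 0.043 + 0.057 + 0.022 + 0.089 + 0.086 = 0.297.
P(Effect=severe) = 0.107 + 0.109 + 0.008 + 0.076 + 0.083 = 0.383.
P(Effect ∈ {moderate, severe}) = 0.297 + 0.383 = 0.680; P(Dose=10mg, Effect ∈ {moderate, severe}) = 0.057 + 0.109 = 0.166.
P(Dose=10mg | Effect ∈ {moderate, severe}) = 0.166/0.680 = 0.2441.

0.2441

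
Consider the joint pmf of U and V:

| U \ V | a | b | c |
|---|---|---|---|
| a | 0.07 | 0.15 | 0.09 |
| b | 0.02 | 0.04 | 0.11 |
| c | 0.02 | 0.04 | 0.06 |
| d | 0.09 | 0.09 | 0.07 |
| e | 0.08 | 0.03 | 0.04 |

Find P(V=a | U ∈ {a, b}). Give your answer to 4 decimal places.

P(U=a) = 0.07 + 0.15 + 0.09 = 0.31.
P(U=b) = 0.02 + 0.04 + 0.11 = 0.17.
P(U ∈ {a, b}) = 0.31 + 0.17 = 0.48; P(V=a, U ∈ {a, b}) = 0.07 + 0.02 = 0.09.
P(V=a | U ∈ {a, b}) = 0.09/0.48 = 0.1875.

0.1875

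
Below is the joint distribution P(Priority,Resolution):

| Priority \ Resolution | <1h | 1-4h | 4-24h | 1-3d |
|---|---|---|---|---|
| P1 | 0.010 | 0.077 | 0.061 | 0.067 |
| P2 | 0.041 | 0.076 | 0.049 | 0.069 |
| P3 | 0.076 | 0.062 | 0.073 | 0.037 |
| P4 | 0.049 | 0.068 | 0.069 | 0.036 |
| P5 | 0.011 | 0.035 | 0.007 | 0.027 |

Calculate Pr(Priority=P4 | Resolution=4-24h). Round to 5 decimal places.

P(Resolution=4-24h) = 0.061 + 0.049 + 0.073 + 0.069 + 0.007 = 0.259.
P(Priority=P4 | Resolution=4-24h) = 0.069/0.259 = 0.26641.

0.26641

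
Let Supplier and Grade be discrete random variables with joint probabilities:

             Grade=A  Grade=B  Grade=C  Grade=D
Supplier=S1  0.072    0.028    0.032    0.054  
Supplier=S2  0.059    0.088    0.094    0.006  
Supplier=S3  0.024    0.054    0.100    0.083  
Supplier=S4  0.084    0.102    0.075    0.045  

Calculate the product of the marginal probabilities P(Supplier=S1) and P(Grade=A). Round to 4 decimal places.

P(Supplier=S1) = 0.072 + 0.028 + 0.032 + 0.054 = 0.186.
P(Grade=A) = 0.072 + 0.059 + 0.024 + 0.084 = 0.239.
Product: 0.186 × 0.239 = 0.0445.

0.0445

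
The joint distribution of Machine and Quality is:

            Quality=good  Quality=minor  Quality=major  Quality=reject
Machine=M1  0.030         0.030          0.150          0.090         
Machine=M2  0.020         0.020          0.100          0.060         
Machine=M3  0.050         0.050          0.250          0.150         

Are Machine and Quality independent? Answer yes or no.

yes

Every cell satisfies P(Machine,Quality) = P(Machine)·P(Quality). For instance P(Machine=M3) = 0.500, P(Quality=reject) = 0.300, and 0.500×0.300 = 0.150 matches the joint entry. So Machine and Quality are independent.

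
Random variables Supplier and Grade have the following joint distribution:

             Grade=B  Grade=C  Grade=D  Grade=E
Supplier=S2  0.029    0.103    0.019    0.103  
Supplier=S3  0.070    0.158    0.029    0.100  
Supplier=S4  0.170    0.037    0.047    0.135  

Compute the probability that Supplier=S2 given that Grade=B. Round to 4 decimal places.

0.1078

P(Grade=B) = 0.029 + 0.070 + 0.170 = 0.269.
P(Supplier=S2 | Grade=B) = 0.029/0.269 = 0.1078.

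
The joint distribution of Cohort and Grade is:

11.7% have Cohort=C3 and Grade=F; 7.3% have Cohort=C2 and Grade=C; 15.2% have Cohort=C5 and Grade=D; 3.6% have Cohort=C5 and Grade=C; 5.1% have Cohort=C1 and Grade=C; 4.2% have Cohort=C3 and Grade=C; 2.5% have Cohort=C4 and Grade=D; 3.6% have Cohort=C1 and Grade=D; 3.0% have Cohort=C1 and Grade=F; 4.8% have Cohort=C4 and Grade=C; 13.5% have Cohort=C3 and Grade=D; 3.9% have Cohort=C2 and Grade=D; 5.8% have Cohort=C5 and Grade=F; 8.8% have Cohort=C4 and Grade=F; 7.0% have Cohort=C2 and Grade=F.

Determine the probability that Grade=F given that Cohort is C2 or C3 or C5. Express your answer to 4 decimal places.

P(Cohort=C2) = 0.073 + 0.039 + 0.070 = 0.182.
P(Cohort=C3) = 0.042 + 0.135 + 0.117 = 0.294.
P(Cohort=C5) = 0.036 + 0.152 + 0.058 = 0.246.
P(Cohort ∈ {C2, C3, C5}) = 0.182 + 0.294 + 0.246 = 0.722; P(Grade=F, Cohort ∈ {C2, C3, C5}) = 0.070 + 0.117 + 0.058 = 0.245.
P(Grade=F | Cohort ∈ {C2, C3, C5}) = 0.245/0.722 = 0.3393.

0.3393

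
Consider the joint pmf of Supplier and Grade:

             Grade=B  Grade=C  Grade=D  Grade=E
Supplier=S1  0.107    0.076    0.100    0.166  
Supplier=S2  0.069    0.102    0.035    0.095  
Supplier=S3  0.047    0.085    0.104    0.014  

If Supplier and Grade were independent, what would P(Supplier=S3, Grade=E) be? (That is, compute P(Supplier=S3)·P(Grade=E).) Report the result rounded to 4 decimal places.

0.0688

P(Supplier=S3) = 0.047 + 0.085 + 0.104 + 0.014 = 0.250.
P(Grade=E) = 0.166 + 0.095 + 0.014 = 0.275.
Product: 0.250 × 0.275 = 0.0688.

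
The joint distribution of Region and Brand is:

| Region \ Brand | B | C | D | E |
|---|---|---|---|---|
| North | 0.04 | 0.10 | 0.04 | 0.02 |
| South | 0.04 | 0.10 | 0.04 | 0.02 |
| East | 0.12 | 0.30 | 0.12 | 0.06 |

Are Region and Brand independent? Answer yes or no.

yes

Every cell satisfies P(Region,Brand) = P(Region)·P(Brand). For instance P(Region=North) = 0.20, P(Brand=D) = 0.20, and 0.20×0.20 = 0.04 matches the joint entry. So Region and Brand are independent.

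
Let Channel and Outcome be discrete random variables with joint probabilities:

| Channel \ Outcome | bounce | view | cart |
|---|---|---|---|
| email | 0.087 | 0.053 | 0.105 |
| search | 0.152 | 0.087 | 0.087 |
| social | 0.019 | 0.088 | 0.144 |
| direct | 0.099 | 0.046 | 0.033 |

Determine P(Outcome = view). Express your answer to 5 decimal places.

P(Outcome=view) = 0.053 + 0.087 + 0.088 + 0.046 = 0.274.

0.27400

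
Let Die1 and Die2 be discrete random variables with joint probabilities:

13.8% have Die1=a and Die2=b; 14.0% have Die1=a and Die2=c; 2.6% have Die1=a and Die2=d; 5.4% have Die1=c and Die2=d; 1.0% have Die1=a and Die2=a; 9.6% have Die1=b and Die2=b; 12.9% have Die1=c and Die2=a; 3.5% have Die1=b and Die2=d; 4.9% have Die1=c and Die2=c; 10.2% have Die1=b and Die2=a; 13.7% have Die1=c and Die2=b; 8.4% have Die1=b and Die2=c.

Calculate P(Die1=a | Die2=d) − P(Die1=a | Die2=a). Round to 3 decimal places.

P(Die2=d) = 0.026 + 0.035 + 0.054 = 0.115; P(Die1=a | Die2=d) = 0.026/0.115 = 0.2261.
P(Die2=a) = 0.010 + 0.102 + 0.129 = 0.241; P(Die1=a | Die2=a) = 0.010/0.241 = 0.0415.
Difference = 0.185.

0.185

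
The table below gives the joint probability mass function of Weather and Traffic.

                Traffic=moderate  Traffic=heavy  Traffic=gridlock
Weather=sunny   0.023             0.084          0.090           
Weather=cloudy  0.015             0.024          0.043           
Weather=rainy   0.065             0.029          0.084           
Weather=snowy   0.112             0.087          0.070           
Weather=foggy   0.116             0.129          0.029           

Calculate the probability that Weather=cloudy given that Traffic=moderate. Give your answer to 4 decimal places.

P(Traffic=moderate) = 0.023 + 0.015 + 0.065 + 0.112 + 0.116 = 0.331.
P(Weather=cloudy | Traffic=moderate) = 0.015/0.331 = 0.0453.

0.0453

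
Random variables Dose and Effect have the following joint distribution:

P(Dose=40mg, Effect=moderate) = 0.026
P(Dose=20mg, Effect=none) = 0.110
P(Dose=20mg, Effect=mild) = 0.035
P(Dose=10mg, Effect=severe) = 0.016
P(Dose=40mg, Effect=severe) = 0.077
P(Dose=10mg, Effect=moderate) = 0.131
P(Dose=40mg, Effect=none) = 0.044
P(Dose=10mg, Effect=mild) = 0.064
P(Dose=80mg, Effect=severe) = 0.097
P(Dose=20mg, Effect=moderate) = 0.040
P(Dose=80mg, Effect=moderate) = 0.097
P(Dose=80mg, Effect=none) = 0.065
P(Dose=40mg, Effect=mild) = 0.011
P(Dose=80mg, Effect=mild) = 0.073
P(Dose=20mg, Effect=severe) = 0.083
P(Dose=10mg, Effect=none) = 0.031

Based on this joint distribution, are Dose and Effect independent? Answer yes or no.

P(Dose=10mg) = 0.242 and P(Effect=moderate) = 0.294, so their product is 0.07115, but P(Dose=10mg, Effect=moderate) = 0.131. Since these differ, Dose and Effect are not independent.

no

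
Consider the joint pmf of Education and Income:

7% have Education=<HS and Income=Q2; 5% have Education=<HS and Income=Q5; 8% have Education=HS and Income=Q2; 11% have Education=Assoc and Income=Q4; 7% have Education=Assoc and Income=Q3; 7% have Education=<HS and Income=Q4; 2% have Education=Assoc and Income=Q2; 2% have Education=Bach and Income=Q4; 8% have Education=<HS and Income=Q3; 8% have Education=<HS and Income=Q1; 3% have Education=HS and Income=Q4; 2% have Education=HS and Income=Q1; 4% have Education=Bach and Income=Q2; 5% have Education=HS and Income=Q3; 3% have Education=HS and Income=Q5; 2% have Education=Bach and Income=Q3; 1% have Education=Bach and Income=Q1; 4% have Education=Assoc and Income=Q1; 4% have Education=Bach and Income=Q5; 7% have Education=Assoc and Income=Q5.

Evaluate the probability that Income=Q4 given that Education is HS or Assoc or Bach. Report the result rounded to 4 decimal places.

P(Education=HS) = 0.02 + 0.08 + 0.05 + 0.03 + 0.03 = 0.21.
P(Education=Assoc) = 0.04 + 0.02 + 0.07 + 0.11 + 0.07 = 0.31.
P(Education=Bach) = 0.01 + 0.04 + 0.02 + 0.02 + 0.04 = 0.13.
P(Education ∈ {HS, Assoc, Bach}) = 0.21 + 0.31 + 0.13 = 0.65; P(Income=Q4, Education ∈ {HS, Assoc, Bach}) = 0.03 + 0.11 + 0.02 = 0.16.
P(Income=Q4 | Education ∈ {HS, Assoc, Bach}) = 0.16/0.65 = 0.2462.

0.2462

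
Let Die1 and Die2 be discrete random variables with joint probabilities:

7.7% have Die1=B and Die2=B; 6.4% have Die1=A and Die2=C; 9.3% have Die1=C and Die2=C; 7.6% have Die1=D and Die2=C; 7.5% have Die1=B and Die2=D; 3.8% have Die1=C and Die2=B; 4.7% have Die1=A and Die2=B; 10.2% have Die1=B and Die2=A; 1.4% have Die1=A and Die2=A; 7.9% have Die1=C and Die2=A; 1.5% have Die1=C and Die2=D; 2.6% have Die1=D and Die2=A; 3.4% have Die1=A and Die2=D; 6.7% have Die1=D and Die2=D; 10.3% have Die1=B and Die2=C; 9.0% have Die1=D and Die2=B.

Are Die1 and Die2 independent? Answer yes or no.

P(Die1=D) = 0.259 and P(Die2=A) = 0.221, so their product is 0.05724, but P(Die1=D, Die2=A) = 0.026. Since these differ, Die1 and Die2 are not independent.

no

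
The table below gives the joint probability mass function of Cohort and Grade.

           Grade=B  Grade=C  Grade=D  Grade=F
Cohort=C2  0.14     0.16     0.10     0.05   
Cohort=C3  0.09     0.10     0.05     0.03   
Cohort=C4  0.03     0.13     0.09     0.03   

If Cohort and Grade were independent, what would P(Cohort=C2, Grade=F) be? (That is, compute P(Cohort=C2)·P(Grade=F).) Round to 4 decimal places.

0.0495

P(Cohort=C2) = 0.14 + 0.16 + 0.10 + 0.05 = 0.45.
P(Grade=F) = 0.05 + 0.03 + 0.03 = 0.11.
Product: 0.45 × 0.11 = 0.0495.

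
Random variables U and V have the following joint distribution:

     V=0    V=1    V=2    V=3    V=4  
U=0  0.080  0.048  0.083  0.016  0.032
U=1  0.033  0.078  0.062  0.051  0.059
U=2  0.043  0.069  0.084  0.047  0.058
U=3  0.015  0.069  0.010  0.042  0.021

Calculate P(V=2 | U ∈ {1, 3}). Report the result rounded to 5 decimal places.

0.16364

P(U=1) = 0.033 + 0.078 + 0.062 + 0.051 + 0.059 = 0.283.
P(U=3) = 0.015 + 0.069 + 0.010 + 0.042 + 0.021 = 0.157.
P(U ∈ {1, 3}) = 0.283 + 0.157 = 0.440; P(V=2, U ∈ {1, 3}) = 0.062 + 0.010 = 0.072.
P(V=2 | U ∈ {1, 3}) = 0.072/0.440 = 0.16364.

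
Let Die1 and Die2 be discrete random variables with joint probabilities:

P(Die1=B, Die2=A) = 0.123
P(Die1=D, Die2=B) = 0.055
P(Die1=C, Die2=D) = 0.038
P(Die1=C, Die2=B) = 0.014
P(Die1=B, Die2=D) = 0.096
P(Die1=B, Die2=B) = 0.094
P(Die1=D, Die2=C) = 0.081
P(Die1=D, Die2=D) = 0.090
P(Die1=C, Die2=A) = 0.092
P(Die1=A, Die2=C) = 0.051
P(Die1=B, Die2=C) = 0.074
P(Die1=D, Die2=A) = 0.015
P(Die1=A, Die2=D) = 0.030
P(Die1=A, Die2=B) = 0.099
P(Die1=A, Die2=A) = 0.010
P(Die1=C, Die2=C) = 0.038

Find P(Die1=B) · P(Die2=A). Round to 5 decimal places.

P(Die1=B) = 0.123 + 0.094 + 0.074 + 0.096 = 0.387.
P(Die2=A) = 0.010 + 0.123 + 0.092 + 0.015 = 0.240.
Product: 0.387 × 0.240 = 0.09288.

0.09288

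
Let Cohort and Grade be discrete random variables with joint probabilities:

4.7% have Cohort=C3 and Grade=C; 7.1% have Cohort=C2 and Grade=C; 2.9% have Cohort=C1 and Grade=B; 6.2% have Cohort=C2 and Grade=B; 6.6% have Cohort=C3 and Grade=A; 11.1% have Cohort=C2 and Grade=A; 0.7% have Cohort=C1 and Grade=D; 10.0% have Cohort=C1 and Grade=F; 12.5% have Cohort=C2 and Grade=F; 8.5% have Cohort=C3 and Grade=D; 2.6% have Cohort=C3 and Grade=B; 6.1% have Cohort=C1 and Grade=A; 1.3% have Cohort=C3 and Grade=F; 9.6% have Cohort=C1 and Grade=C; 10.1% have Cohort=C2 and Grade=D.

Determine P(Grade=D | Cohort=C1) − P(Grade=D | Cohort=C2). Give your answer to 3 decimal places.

-0.191

P(Cohort=C1) = 0.061 + 0.029 + 0.096 + 0.007 + 0.100 = 0.293; P(Grade=D | Cohort=C1) = 0.007/0.293 = 0.0239.
P(Cohort=C2) = 0.111 + 0.062 + 0.071 + 0.101 + 0.125 = 0.470; P(Grade=D | Cohort=C2) = 0.101/0.470 = 0.2149.
Difference = -0.191.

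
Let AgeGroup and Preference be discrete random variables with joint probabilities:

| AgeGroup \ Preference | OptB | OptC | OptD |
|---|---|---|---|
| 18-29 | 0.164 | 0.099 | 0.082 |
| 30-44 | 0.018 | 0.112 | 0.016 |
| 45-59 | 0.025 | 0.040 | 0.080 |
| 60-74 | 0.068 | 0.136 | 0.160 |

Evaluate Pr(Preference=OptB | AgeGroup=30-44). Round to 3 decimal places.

P(AgeGroup=30-44) = 0.018 + 0.112 + 0.016 = 0.146.
P(Preference=OptB | AgeGroup=30-44) = 0.018/0.146 = 0.123.

0.123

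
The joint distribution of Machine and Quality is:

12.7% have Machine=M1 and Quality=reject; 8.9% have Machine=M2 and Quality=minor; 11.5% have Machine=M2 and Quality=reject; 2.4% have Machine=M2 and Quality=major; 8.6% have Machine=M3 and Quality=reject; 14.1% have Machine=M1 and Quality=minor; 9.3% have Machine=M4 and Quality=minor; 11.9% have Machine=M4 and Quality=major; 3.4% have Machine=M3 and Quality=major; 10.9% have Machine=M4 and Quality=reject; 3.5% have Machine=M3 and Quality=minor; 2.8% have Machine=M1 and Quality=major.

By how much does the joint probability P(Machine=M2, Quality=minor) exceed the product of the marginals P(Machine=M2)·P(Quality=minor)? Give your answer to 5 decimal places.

0.00738

P(Machine=M2) = 0.089 + 0.024 + 0.115 = 0.228.
P(Quality=minor) = 0.141 + 0.089 + 0.035 + 0.093 = 0.358.
P(Machine=M2, Quality=minor) − P(Machine=M2)P(Quality=minor) = 0.089 − 0.228×0.358 = 0.00738.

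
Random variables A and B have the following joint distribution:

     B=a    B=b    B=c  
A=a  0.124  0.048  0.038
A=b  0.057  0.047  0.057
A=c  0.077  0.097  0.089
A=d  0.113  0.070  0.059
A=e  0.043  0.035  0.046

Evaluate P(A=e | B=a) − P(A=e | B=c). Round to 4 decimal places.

P(B=a) = 0.124 + 0.057 + 0.077 + 0.113 + 0.043 = 0.414; P(A=e | B=a) = 0.043/0.414 = 0.10386.
P(B=c) = 0.038 + 0.057 + 0.089 + 0.059 + 0.046 = 0.289; P(A=e | B=c) = 0.046/0.289 = 0.15917.
Difference = -0.0553.

-0.0553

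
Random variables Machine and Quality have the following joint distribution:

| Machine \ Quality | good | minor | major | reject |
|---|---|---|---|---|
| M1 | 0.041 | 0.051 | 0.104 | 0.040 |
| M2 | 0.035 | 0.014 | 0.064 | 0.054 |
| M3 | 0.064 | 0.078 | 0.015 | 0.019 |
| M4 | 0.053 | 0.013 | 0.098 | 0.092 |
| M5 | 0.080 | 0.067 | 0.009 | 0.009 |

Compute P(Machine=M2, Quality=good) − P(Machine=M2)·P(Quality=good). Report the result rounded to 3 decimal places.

P(Machine=M2) = 0.035 + 0.014 + 0.064 + 0.054 = 0.167.
P(Quality=good) = 0.041 + 0.035 + 0.064 + 0.053 + 0.080 = 0.273.
P(Machine=M2, Quality=good) − P(Machine=M2)P(Quality=good) = 0.035 − 0.167×0.273 = -0.011.

-0.011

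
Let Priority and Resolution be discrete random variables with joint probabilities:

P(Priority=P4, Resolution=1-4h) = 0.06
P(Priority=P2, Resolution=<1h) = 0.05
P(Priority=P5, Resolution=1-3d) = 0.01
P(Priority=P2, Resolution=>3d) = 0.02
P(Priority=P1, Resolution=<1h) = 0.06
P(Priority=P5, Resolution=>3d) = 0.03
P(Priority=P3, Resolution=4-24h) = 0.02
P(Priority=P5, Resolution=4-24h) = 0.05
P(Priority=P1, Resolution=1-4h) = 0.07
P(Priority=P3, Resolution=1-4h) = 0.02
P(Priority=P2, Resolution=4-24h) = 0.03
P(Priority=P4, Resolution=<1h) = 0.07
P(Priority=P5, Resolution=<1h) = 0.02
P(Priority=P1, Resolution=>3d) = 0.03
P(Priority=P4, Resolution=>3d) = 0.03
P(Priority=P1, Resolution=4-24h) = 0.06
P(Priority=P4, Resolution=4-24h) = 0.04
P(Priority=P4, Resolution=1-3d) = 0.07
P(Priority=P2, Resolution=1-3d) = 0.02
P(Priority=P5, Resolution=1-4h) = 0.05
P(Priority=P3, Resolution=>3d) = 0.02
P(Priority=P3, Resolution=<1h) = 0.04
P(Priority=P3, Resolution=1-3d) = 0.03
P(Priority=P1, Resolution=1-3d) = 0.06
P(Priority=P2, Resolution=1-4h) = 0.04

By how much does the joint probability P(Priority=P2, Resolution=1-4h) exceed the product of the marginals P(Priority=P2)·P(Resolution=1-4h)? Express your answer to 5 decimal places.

0.00160

P(Priority=P2) = 0.05 + 0.04 + 0.03 + 0.02 + 0.02 = 0.16.
P(Resolution=1-4h) = 0.07 + 0.04 + 0.02 + 0.06 + 0.05 = 0.24.
P(Priority=P2, Resolution=1-4h) − P(Priority=P2)P(Resolution=1-4h) = 0.04 − 0.16×0.24 = 0.00160.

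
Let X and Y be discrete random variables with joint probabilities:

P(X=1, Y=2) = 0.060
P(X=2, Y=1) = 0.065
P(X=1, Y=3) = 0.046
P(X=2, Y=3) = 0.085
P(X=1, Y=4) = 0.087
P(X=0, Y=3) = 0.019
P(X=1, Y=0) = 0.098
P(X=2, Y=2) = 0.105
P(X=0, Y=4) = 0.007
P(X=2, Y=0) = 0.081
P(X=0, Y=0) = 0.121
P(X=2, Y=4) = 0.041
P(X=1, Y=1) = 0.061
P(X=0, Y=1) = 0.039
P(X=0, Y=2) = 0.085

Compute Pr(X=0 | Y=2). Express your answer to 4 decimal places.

0.3400

P(Y=2) = 0.085 + 0.060 + 0.105 = 0.250.
P(X=0 | Y=2) = 0.085/0.250 = 0.3400.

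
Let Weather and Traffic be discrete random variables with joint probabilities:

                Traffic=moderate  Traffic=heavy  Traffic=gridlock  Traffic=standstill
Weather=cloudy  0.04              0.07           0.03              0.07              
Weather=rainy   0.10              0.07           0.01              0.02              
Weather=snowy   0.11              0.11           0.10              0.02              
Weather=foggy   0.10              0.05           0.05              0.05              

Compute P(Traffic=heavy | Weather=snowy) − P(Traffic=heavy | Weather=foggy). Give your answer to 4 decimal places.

P(Weather=snowy) = 0.11 + 0.11 + 0.10 + 0.02 = 0.34; P(Traffic=heavy | Weather=snowy) = 0.11/0.34 = 0.32353.
P(Weather=foggy) = 0.10 + 0.05 + 0.05 + 0.05 = 0.25; P(Traffic=heavy | Weather=foggy) = 0.05/0.25 = 0.20000.
Difference = 0.1235.

0.1235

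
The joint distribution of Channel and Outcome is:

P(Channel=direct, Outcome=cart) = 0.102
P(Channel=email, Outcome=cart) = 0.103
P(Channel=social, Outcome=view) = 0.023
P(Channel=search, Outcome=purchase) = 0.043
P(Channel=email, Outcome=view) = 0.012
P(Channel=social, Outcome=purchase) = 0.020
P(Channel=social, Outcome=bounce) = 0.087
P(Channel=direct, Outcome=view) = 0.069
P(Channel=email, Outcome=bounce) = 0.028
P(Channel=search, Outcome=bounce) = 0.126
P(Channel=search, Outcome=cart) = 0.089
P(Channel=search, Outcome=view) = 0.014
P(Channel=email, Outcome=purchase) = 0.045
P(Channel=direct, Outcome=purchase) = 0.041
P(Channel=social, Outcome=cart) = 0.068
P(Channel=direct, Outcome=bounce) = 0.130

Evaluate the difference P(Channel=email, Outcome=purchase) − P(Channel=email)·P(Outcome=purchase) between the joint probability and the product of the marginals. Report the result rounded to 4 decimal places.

P(Channel=email) = 0.028 + 0.012 + 0.103 + 0.045 = 0.188.
P(Outcome=purchase) = 0.045 + 0.043 + 0.020 + 0.041 = 0.149.
P(Channel=email, Outcome=purchase) − P(Channel=email)P(Outcome=purchase) = 0.045 − 0.188×0.149 = 0.0170.

0.0170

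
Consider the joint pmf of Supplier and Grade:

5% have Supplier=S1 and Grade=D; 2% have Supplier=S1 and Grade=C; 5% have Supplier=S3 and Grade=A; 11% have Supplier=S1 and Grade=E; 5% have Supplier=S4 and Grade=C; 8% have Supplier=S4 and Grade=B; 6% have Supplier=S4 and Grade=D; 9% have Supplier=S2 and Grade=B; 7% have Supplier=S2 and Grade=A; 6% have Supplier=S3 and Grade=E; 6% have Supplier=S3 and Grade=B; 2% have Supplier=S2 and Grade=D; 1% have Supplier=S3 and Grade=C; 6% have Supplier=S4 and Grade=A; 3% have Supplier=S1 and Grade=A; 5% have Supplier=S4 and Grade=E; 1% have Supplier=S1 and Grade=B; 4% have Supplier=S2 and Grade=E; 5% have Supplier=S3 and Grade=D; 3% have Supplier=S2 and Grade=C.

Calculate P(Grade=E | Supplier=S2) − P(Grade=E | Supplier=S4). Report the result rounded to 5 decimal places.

-0.00667

P(Supplier=S2) = 0.07 + 0.09 + 0.03 + 0.02 + 0.04 = 0.25; P(Grade=E | Supplier=S2) = 0.04/0.25 = 0.160000.
P(Supplier=S4) = 0.06 + 0.08 + 0.05 + 0.06 + 0.05 = 0.30; P(Grade=E | Supplier=S4) = 0.05/0.30 = 0.166667.
Difference = -0.00667.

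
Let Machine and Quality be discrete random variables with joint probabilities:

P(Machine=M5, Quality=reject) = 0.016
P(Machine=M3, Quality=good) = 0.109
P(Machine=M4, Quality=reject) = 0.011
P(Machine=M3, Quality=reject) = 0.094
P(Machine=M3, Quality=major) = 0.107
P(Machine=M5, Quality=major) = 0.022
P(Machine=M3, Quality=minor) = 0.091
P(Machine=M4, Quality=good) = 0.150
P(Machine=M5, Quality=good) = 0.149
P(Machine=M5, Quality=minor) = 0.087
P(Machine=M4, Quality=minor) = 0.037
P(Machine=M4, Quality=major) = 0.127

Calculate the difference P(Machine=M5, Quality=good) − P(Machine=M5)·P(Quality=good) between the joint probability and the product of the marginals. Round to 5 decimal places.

0.03721

P(Machine=M5) = 0.149 + 0.087 + 0.022 + 0.016 = 0.274.
P(Quality=good) = 0.109 + 0.150 + 0.149 = 0.408.
P(Machine=M5, Quality=good) − P(Machine=M5)P(Quality=good) = 0.149 − 0.274×0.408 = 0.03721.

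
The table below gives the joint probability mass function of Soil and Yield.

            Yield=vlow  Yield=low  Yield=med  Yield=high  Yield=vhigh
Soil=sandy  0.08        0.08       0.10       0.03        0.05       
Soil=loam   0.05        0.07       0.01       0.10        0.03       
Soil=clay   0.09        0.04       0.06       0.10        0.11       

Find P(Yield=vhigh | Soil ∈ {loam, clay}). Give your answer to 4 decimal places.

P(Soil=loam) = 0.05 + 0.07 + 0.01 + 0.10 + 0.03 = 0.26.
P(Soil=clay) = 0.09 + 0.04 + 0.06 + 0.10 + 0.11 = 0.40.
P(Soil ∈ {loam, clay}) = 0.26 + 0.40 = 0.66; P(Yield=vhigh, Soil ∈ {loam, clay}) = 0.03 + 0.11 = 0.14.
P(Yield=vhigh | Soil ∈ {loam, clay}) = 0.14/0.66 = 0.2121.

0.2121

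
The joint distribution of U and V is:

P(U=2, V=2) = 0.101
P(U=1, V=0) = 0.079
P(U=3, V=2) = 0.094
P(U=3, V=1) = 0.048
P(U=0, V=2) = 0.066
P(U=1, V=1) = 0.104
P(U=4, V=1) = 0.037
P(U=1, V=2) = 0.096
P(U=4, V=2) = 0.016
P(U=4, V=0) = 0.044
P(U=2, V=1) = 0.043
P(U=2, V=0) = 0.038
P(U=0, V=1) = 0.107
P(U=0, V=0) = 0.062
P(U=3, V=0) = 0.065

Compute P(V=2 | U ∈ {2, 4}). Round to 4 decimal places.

0.4194

P(U=2) = 0.038 + 0.043 + 0.101 = 0.182.
P(U=4) = 0.044 + 0.037 + 0.016 = 0.097.
P(U ∈ {2, 4}) = 0.182 + 0.097 = 0.279; P(V=2, U ∈ {2, 4}) = 0.101 + 0.016 = 0.117.
P(V=2 | U ∈ {2, 4}) = 0.117/0.279 = 0.4194.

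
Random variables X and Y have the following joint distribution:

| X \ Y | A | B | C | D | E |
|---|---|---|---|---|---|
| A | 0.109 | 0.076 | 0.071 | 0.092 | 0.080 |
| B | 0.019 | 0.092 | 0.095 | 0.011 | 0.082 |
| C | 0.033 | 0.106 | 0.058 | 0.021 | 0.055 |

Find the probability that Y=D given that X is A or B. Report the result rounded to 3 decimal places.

P(X=A) = 0.109 + 0.076 + 0.071 + 0.092 + 0.080 = 0.428.
P(X=B) = 0.019 + 0.092 + 0.095 + 0.011 + 0.082 = 0.299.
P(X ∈ {A, B}) = 0.428 + 0.299 = 0.727; P(Y=D, X ∈ {A, B}) = 0.092 + 0.011 = 0.103.
P(Y=D | X ∈ {A, B}) = 0.103/0.727 = 0.142.

0.142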